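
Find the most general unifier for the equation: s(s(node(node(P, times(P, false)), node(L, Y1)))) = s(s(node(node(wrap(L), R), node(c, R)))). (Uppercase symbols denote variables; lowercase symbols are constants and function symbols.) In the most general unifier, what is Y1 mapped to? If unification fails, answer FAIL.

times(wrap(c), false)

Decompose s/1: s(node(node(P, times(P, false)), node(L, Y1))) = s(node(node(wrap(L), R), node(c, R))).
Decompose s/1: node(node(P, times(P, false)), node(L, Y1)) = node(node(wrap(L), R), node(c, R)).
Decompose node/2: node(P, times(P, false)) = node(wrap(L), R),  node(L, Y1) = node(c, R).
Decompose node/2: P = wrap(L),  times(P, false) = R.
Bind P := wrap(L); substituting into the one remaining equation that mentions P gives: times(wrap(L), false) = R.
Bind R := times(wrap(L), false); substituting into the remaining equation gives: node(L, Y1) = node(c, times(wrap(L), false)).
Decompose node/2: L = c,  Y1 = times(wrap(L), false).
Bind L := c; substituting into the remaining equation gives: Y1 = times(wrap(c), false). Substituting into the earlier bindings gives P := wrap(c), R := times(wrap(c), false).
Bind Y1 := times(wrap(c), false).
MGU = { P := wrap(c), R := times(wrap(c), false), L := c, Y1 := times(wrap(c), false) }, so Y1 := times(wrap(c), false).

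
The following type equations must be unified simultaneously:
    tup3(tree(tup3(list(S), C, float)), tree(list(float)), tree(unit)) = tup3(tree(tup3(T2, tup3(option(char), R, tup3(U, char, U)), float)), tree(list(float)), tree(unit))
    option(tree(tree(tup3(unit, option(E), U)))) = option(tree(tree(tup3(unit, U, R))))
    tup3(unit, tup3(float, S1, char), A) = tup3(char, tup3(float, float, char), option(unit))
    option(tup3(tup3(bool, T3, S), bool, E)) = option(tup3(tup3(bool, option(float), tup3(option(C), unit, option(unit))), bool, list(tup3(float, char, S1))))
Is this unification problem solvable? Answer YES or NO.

Decompose tup3/3: tree(tup3(list(S), C, float)) = tree(tup3(T2, tup3(option(char), R, tup3(U, char, U)), float)),  tree(list(float)) = tree(list(float)),  tree(unit) = tree(unit).
Decompose tree/1: tup3(list(S), C, float) = tup3(T2, tup3(option(char), R, tup3(U, char, U)), float).
Decompose tup3/3: list(S) = T2,  C = tup3(option(char), R, tup3(U, char, U)),  float = float.
Bind T2 := list(S); no other remaining equation mentions T2.
Bind C := tup3(option(char), R, tup3(U, char, U)); substituting into the one remaining equation that mentions C gives: option(tup3(tup3(bool, T3, S), bool, E)) = option(tup3(tup3(bool, option(float), tup3(option(tup3(option(char), R, tup3(U, char, U))), unit, option(unit))), bool, list(tup3(float, char, S1)))).
Delete trivial equation float = float.
Delete trivial equation tree(list(float)) = tree(list(float)).
Delete trivial equation tree(unit) = tree(unit).
Decompose option/1: tree(tree(tup3(unit, option(E), U))) = tree(tree(tup3(unit, U, R))).
Decompose tree/1: tree(tup3(unit, option(E), U)) = tree(tup3(unit, U, R)).
Decompose tree/1: tup3(unit, option(E), U) = tup3(unit, U, R).
Decompose tup3/3: unit = unit,  option(E) = U,  U = R.
Delete trivial equation unit = unit.
Bind U := option(E); substituting into the 2 remaining equations that mention U gives: option(E) = R,  option(tup3(tup3(bool, T3, S), bool, E)) = option(tup3(tup3(bool, option(float), tup3(option(tup3(option(char), R, tup3(option(E), char, option(E)))), unit, option(unit))), bool, list(tup3(float, char, S1)))). Substituting into the earlier binding gives C := tup3(option(char), R, tup3(option(E), char, option(E))).
Bind R := option(E); substituting into the one remaining equation that mentions R gives: option(tup3(tup3(bool, T3, S), bool, E)) = option(tup3(tup3(bool, option(float), tup3(option(tup3(option(char), option(E), tup3(option(E), char, option(E)))), unit, option(unit))), bool, list(tup3(float, char, S1)))). Substituting into the earlier binding gives C := tup3(option(char), option(E), tup3(option(E), char, option(E))).
Decompose tup3/3: unit = char,  tup3(float, S1, char) = tup3(float, float, char),  A = option(unit).
Clash: constants unit and char differ; no unifier exists.

NO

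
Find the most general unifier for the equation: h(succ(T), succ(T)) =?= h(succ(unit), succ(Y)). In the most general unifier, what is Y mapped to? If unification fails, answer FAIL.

unit

Decompose h/2: succ(T) =?= succ(unit),  succ(T) =?= succ(Y).
Decompose succ/1: T =?= unit.
Bind T := unit; substituting into the remaining equation gives: succ(unit) =?= succ(Y).
Decompose succ/1: unit =?= Y.
Bind Y := unit.
MGU = { T -> unit, Y -> unit }, so Y -> unit.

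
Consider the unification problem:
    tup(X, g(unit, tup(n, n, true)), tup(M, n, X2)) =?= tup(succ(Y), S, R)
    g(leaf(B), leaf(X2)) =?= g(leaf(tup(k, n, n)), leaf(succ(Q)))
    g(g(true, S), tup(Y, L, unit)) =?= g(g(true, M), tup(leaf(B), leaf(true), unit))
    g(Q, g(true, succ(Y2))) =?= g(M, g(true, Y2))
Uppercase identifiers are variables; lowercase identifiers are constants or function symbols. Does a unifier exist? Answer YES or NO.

Decompose tup/3: X =?= succ(Y),  g(unit, tup(n, n, true)) =?= S,  tup(M, n, X2) =?= R.
Bind X := succ(Y); no other remaining equation mentions X.
Bind S := g(unit, tup(n, n, true)); substituting into the one remaining equation that mentions S gives: g(g(true, g(unit, tup(n, n, true))), tup(Y, L, unit)) =?= g(g(true, M), tup(leaf(B), leaf(true), unit)).
Bind R := tup(M, n, X2); no other remaining equation mentions R.
Decompose g/2: leaf(B) =?= leaf(tup(k, n, n)),  leaf(X2) =?= leaf(succ(Q)).
Decompose leaf/1: B =?= tup(k, n, n).
Bind B := tup(k, n, n); substituting into the one remaining equation that mentions B gives: g(g(true, g(unit, tup(n, n, true))), tup(Y, L, unit)) =?= g(g(true, M), tup(leaf(tup(k, n, n)), leaf(true), unit)).
Decompose leaf/1: X2 =?= succ(Q).
Bind X2 := succ(Q); no other remaining equation mentions X2. Substituting into the earlier binding gives R := tup(M, n, succ(Q)).
Decompose g/2: g(true, g(unit, tup(n, n, true))) =?= g(true, M),  tup(Y, L, unit) =?= tup(leaf(tup(k, n, n)), leaf(true), unit).
Decompose g/2: true =?= true,  g(unit, tup(n, n, true)) =?= M.
Delete trivial equation true =?= true.
Bind M := g(unit, tup(n, n, true)); substituting into the one remaining equation that mentions M gives: g(Q, g(true, succ(Y2))) =?= g(g(unit, tup(n, n, true)), g(true, Y2)). Substituting into the earlier binding gives R := tup(g(unit, tup(n, n, true)), n, succ(Q)).
Decompose tup/3: Y =?= leaf(tup(k, n, n)),  L =?= leaf(true),  unit =?= unit.
Bind Y := leaf(tup(k, n, n)); no other remaining equation mentions Y. Substituting into the earlier binding gives X := succ(leaf(tup(k, n, n))).
Bind L := leaf(true); no other remaining equation mentions L.
Delete trivial equation unit =?= unit.
Decompose g/2: Q =?= g(unit, tup(n, n, true)),  g(true, succ(Y2)) =?= g(true, Y2).
Bind Q := g(unit, tup(n, n, true)); no other remaining equation mentions Q. Substituting into the earlier bindings gives R := tup(g(unit, tup(n, n, true)), n, succ(g(unit, tup(n, n, true)))), X2 := succ(g(unit, tup(n, n, true))).
Decompose g/2: true =?= true,  succ(Y2) =?= Y2.
Delete trivial equation true =?= true.
Occurs check fails: Y2 occurs in succ(Y2); the equation Y2 =?= succ(Y2) has no finite solution.

NO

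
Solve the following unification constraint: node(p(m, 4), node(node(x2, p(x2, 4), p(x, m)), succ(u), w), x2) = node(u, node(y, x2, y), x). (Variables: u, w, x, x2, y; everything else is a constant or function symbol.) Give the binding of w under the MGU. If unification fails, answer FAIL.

node(succ(p(m, 4)), p(succ(p(m, 4)), 4), p(succ(p(m, 4)), m))

Decompose node/3: p(m, 4) = u,  node(node(x2, p(x2, 4), p(x, m)), succ(u), w) = node(y, x2, y),  x2 = x.
Bind u := p(m, 4); substituting into the one remaining equation that mentions u gives: node(node(x2, p(x2, 4), p(x, m)), succ(p(m, 4)), w) = node(y, x2, y).
Decompose node/3: node(x2, p(x2, 4), p(x, m)) = y,  succ(p(m, 4)) = x2,  w = y.
Bind y := node(x2, p(x2, 4), p(x, m)); substituting into the one remaining equation that mentions y gives: w = node(x2, p(x2, 4), p(x, m)).
Bind x2 := succ(p(m, 4)); substituting into the remaining equations gives: w = node(succ(p(m, 4)), p(succ(p(m, 4)), 4), p(x, m)),  succ(p(m, 4)) = x. Substituting into the earlier binding gives y := node(succ(p(m, 4)), p(succ(p(m, 4)), 4), p(x, m)).
Bind w := node(succ(p(m, 4)), p(succ(p(m, 4)), 4), p(x, m)); no other remaining equation mentions w.
Bind x := succ(p(m, 4)). Substituting into the earlier bindings gives y := node(succ(p(m, 4)), p(succ(p(m, 4)), 4), p(succ(p(m, 4)), m)), w := node(succ(p(m, 4)), p(succ(p(m, 4)), 4), p(succ(p(m, 4)), m)).
MGU = { u -> p(m, 4), y -> node(succ(p(m, 4)), p(succ(p(m, 4)), 4), p(succ(p(m, 4)), m)), x2 -> succ(p(m, 4)), w -> node(succ(p(m, 4)), p(succ(p(m, 4)), 4), p(succ(p(m, 4)), m)), x -> succ(p(m, 4)) }, so w -> node(succ(p(m, 4)), p(succ(p(m, 4)), 4), p(succ(p(m, 4)), m)).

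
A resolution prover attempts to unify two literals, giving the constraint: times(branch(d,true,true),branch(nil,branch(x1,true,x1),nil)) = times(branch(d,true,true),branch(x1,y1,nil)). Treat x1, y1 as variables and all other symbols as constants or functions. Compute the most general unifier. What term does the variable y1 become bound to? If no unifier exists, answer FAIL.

Decompose times/2: branch(d,true,true) = branch(d,true,true),  branch(nil,branch(x1,true,x1),nil) = branch(x1,y1,nil).
Delete trivial equation branch(d,true,true) = branch(d,true,true).
Decompose branch/3: nil = x1,  branch(x1,true,x1) = y1,  nil = nil.
Bind x1 := nil; substituting into the one remaining equation that mentions x1 gives: branch(nil,true,nil) = y1.
Bind y1 := branch(nil,true,nil); no other remaining equation mentions y1.
Delete trivial equation nil = nil.
MGU = { x1 ↦ nil, y1 ↦ branch(nil,true,nil) }, so y1 ↦ branch(nil,true,nil).

branch(nil,true,nil)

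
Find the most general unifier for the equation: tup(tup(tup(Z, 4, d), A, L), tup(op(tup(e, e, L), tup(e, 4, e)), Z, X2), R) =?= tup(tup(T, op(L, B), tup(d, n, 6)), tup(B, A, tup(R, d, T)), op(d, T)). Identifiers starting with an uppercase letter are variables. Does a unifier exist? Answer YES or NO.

Decompose tup/3: tup(tup(Z, 4, d), A, L) =?= tup(T, op(L, B), tup(d, n, 6)),  tup(op(tup(e, e, L), tup(e, 4, e)), Z, X2) =?= tup(B, A, tup(R, d, T)),  R =?= op(d, T).
Decompose tup/3: tup(Z, 4, d) =?= T,  A =?= op(L, B),  L =?= tup(d, n, 6).
Bind T := tup(Z, 4, d); substituting into the 2 remaining equations that mention T gives: tup(op(tup(e, e, L), tup(e, 4, e)), Z, X2) =?= tup(B, A, tup(R, d, tup(Z, 4, d))),  R =?= op(d, tup(Z, 4, d)).
Bind A := op(L, B); substituting into the one remaining equation that mentions A gives: tup(op(tup(e, e, L), tup(e, 4, e)), Z, X2) =?= tup(B, op(L, B), tup(R, d, tup(Z, 4, d))).
Bind L := tup(d, n, 6); substituting into the one remaining equation that mentions L gives: tup(op(tup(e, e, tup(d, n, 6)), tup(e, 4, e)), Z, X2) =?= tup(B, op(tup(d, n, 6), B), tup(R, d, tup(Z, 4, d))). Substituting into the earlier binding gives A := op(tup(d, n, 6), B).
Decompose tup/3: op(tup(e, e, tup(d, n, 6)), tup(e, 4, e)) =?= B,  Z =?= op(tup(d, n, 6), B),  X2 =?= tup(R, d, tup(Z, 4, d)).
Bind B := op(tup(e, e, tup(d, n, 6)), tup(e, 4, e)); substituting into the one remaining equation that mentions B gives: Z =?= op(tup(d, n, 6), op(tup(e, e, tup(d, n, 6)), tup(e, 4, e))). Substituting into the earlier binding gives A := op(tup(d, n, 6), op(tup(e, e, tup(d, n, 6)), tup(e, 4, e))).
Bind Z := op(tup(d, n, 6), op(tup(e, e, tup(d, n, 6)), tup(e, 4, e))); substituting into the remaining equations gives: X2 =?= tup(R, d, tup(op(tup(d, n, 6), op(tup(e, e, tup(d, n, 6)), tup(e, 4, e))), 4, d)),  R =?= op(d, tup(op(tup(d, n, 6), op(tup(e, e, tup(d, n, 6)), tup(e, 4, e))), 4, d)). Substituting into the earlier binding gives T := tup(op(tup(d, n, 6), op(tup(e, e, tup(d, n, 6)), tup(e, 4, e))), 4, d).
Bind X2 := tup(R, d, tup(op(tup(d, n, 6), op(tup(e, e, tup(d, n, 6)), tup(e, 4, e))), 4, d)); no other remaining equation mentions X2.
Bind R := op(d, tup(op(tup(d, n, 6), op(tup(e, e, tup(d, n, 6)), tup(e, 4, e))), 4, d)). Substituting into the earlier binding gives X2 := tup(op(d, tup(op(tup(d, n, 6), op(tup(e, e, tup(d, n, 6)), tup(e, 4, e))), 4, d)), d, tup(op(tup(d, n, 6), op(tup(e, e, tup(d, n, 6)), tup(e, 4, e))), 4, d)).
No equations remain and no clash or occurs-check failure arose, so a unifier exists.

YES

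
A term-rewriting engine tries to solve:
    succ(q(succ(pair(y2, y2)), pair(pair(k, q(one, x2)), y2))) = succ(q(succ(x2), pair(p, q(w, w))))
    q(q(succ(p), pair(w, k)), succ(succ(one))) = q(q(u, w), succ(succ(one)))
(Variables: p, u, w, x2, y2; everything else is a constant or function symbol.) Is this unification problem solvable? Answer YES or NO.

NO

Decompose succ/1: q(succ(pair(y2, y2)), pair(pair(k, q(one, x2)), y2)) = q(succ(x2), pair(p, q(w, w))).
Decompose q/2: succ(pair(y2, y2)) = succ(x2),  pair(pair(k, q(one, x2)), y2) = pair(p, q(w, w)).
Decompose succ/1: pair(y2, y2) = x2.
Bind x2 := pair(y2, y2); substituting into the one remaining equation that mentions x2 gives: pair(pair(k, q(one, pair(y2, y2))), y2) = pair(p, q(w, w)).
Decompose pair/2: pair(k, q(one, pair(y2, y2))) = p,  y2 = q(w, w).
Bind p := pair(k, q(one, pair(y2, y2))); substituting into the one remaining equation that mentions p gives: q(q(succ(pair(k, q(one, pair(y2, y2)))), pair(w, k)), succ(succ(one))) = q(q(u, w), succ(succ(one))).
Bind y2 := q(w, w); substituting into the remaining equation gives: q(q(succ(pair(k, q(one, pair(q(w, w), q(w, w))))), pair(w, k)), succ(succ(one))) = q(q(u, w), succ(succ(one))). Substituting into the earlier bindings gives x2 := pair(q(w, w), q(w, w)), p := pair(k, q(one, pair(q(w, w), q(w, w)))).
Decompose q/2: q(succ(pair(k, q(one, pair(q(w, w), q(w, w))))), pair(w, k)) = q(u, w),  succ(succ(one)) = succ(succ(one)).
Decompose q/2: succ(pair(k, q(one, pair(q(w, w), q(w, w))))) = u,  pair(w, k) = w.
Bind u := succ(pair(k, q(one, pair(q(w, w), q(w, w))))); no other remaining equation mentions u.
Occurs check fails: w occurs in pair(w, k); the equation w = pair(w, k) has no finite solution.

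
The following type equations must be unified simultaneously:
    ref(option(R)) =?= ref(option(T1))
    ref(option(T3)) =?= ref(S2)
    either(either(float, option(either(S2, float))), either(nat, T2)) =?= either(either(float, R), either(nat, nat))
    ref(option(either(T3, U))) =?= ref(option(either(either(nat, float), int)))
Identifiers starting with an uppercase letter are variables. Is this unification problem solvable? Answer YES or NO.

Decompose ref/1: option(R) =?= option(T1).
Decompose option/1: R =?= T1.
Bind R := T1; substituting into the one remaining equation that mentions R gives: either(either(float, option(either(S2, float))), either(nat, T2)) =?= either(either(float, T1), either(nat, nat)).
Decompose ref/1: option(T3) =?= S2.
Bind S2 := option(T3); substituting into the one remaining equation that mentions S2 gives: either(either(float, option(either(option(T3), float))), either(nat, T2)) =?= either(either(float, T1), either(nat, nat)).
Decompose either/2: either(float, option(either(option(T3), float))) =?= either(float, T1),  either(nat, T2) =?= either(nat, nat).
Decompose either/2: float =?= float,  option(either(option(T3), float)) =?= T1.
Delete trivial equation float =?= float.
Bind T1 := option(either(option(T3), float)); no other remaining equation mentions T1. Substituting into the earlier binding gives R := option(either(option(T3), float)).
Decompose either/2: nat =?= nat,  T2 =?= nat.
Delete trivial equation nat =?= nat.
Bind T2 := nat; no other remaining equation mentions T2.
Decompose ref/1: option(either(T3, U)) =?= option(either(either(nat, float), int)).
Decompose option/1: either(T3, U) =?= either(either(nat, float), int).
Decompose either/2: T3 =?= either(nat, float),  U =?= int.
Bind T3 := either(nat, float); no other remaining equation mentions T3. Substituting into the earlier bindings gives R := option(either(option(either(nat, float)), float)), S2 := option(either(nat, float)), T1 := option(either(option(either(nat, float)), float)).
Bind U := int.
No equations remain and no clash or occurs-check failure arose, so a unifier exists.

YES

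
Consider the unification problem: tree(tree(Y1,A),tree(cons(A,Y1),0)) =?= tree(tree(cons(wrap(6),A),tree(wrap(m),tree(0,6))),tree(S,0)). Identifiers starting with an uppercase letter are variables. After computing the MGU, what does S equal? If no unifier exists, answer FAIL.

Decompose tree/2: tree(Y1,A) =?= tree(cons(wrap(6),A),tree(wrap(m),tree(0,6))),  tree(cons(A,Y1),0) =?= tree(S,0).
Decompose tree/2: Y1 =?= cons(wrap(6),A),  A =?= tree(wrap(m),tree(0,6)).
Bind Y1 := cons(wrap(6),A); substituting into the one remaining equation that mentions Y1 gives: tree(cons(A,cons(wrap(6),A)),0) =?= tree(S,0).
Bind A := tree(wrap(m),tree(0,6)); substituting into the remaining equation gives: tree(cons(tree(wrap(m),tree(0,6)),cons(wrap(6),tree(wrap(m),tree(0,6)))),0) =?= tree(S,0). Substituting into the earlier binding gives Y1 := cons(wrap(6),tree(wrap(m),tree(0,6))).
Decompose tree/2: cons(tree(wrap(m),tree(0,6)),cons(wrap(6),tree(wrap(m),tree(0,6)))) =?= S,  0 =?= 0.
Bind S := cons(tree(wrap(m),tree(0,6)),cons(wrap(6),tree(wrap(m),tree(0,6)))); no other remaining equation mentions S.
Delete trivial equation 0 =?= 0.
MGU = { Y1 -> cons(wrap(6),tree(wrap(m),tree(0,6))), A -> tree(wrap(m),tree(0,6)), S -> cons(tree(wrap(m),tree(0,6)),cons(wrap(6),tree(wrap(m),tree(0,6)))) }, so S -> cons(tree(wrap(m),tree(0,6)),cons(wrap(6),tree(wrap(m),tree(0,6)))).

cons(tree(wrap(m),tree(0,6)),cons(wrap(6),tree(wrap(m),tree(0,6))))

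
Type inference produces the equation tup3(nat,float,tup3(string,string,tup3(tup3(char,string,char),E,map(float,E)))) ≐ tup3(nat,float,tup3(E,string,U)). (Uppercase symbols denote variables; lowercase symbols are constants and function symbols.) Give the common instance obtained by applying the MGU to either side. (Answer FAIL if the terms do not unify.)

Decompose tup3/3: nat ≐ nat,  float ≐ float,  tup3(string,string,tup3(tup3(char,string,char),E,map(float,E))) ≐ tup3(E,string,U).
Delete trivial equation nat ≐ nat.
Delete trivial equation float ≐ float.
Decompose tup3/3: string ≐ E,  string ≐ string,  tup3(tup3(char,string,char),E,map(float,E)) ≐ U.
Bind E := string; substituting into the one remaining equation that mentions E gives: tup3(tup3(char,string,char),string,map(float,string)) ≐ U.
Delete trivial equation string ≐ string.
Bind U := tup3(tup3(char,string,char),string,map(float,string)).
Applying the MGU to either side gives tup3(nat,float,tup3(string,string,tup3(tup3(char,string,char),string,map(float,string)))).

tup3(nat,float,tup3(string,string,tup3(tup3(char,string,char),string,map(float,string))))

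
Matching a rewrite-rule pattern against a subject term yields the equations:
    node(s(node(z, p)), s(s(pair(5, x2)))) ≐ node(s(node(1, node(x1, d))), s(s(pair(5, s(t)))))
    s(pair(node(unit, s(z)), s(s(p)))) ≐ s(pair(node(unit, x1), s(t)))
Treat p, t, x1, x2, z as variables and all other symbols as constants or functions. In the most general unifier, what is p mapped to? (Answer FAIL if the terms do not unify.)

Decompose node/2: s(node(z, p)) ≐ s(node(1, node(x1, d))),  s(s(pair(5, x2))) ≐ s(s(pair(5, s(t)))).
Decompose s/1: node(z, p) ≐ node(1, node(x1, d)).
Decompose node/2: z ≐ 1,  p ≐ node(x1, d).
Bind z := 1; substituting into the one remaining equation that mentions z gives: s(pair(node(unit, s(1)), s(s(p)))) ≐ s(pair(node(unit, x1), s(t))).
Bind p := node(x1, d); substituting into the one remaining equation that mentions p gives: s(pair(node(unit, s(1)), s(s(node(x1, d))))) ≐ s(pair(node(unit, x1), s(t))).
Decompose s/1: s(pair(5, x2)) ≐ s(pair(5, s(t))).
Decompose s/1: pair(5, x2) ≐ pair(5, s(t)).
Decompose pair/2: 5 ≐ 5,  x2 ≐ s(t).
Delete trivial equation 5 ≐ 5.
Bind x2 := s(t); no other remaining equation mentions x2.
Decompose s/1: pair(node(unit, s(1)), s(s(node(x1, d)))) ≐ pair(node(unit, x1), s(t)).
Decompose pair/2: node(unit, s(1)) ≐ node(unit, x1),  s(s(node(x1, d))) ≐ s(t).
Decompose node/2: unit ≐ unit,  s(1) ≐ x1.
Delete trivial equation unit ≐ unit.
Bind x1 := s(1); substituting into the remaining equation gives: s(s(node(s(1), d))) ≐ s(t). Substituting into the earlier binding gives p := node(s(1), d).
Decompose s/1: s(node(s(1), d)) ≐ t.
Bind t := s(node(s(1), d)). Substituting into the earlier binding gives x2 := s(s(node(s(1), d))).
MGU = { z := 1, p := node(s(1), d), x2 := s(s(node(s(1), d))), x1 := s(1), t := s(node(s(1), d)) }, so p := node(s(1), d).

node(s(1), d)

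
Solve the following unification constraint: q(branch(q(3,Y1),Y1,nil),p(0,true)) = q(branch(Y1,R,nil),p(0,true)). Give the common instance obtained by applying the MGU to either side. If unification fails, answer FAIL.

FAIL

Decompose q/2: branch(q(3,Y1),Y1,nil) = branch(Y1,R,nil),  p(0,true) = p(0,true).
Decompose branch/3: q(3,Y1) = Y1,  Y1 = R,  nil = nil.
Occurs check fails: Y1 occurs in q(3,Y1); the equation Y1 = q(3,Y1) has no finite solution.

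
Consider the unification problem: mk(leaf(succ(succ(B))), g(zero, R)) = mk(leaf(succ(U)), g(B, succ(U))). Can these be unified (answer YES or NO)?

YES

Decompose mk/2: leaf(succ(succ(B))) = leaf(succ(U)),  g(zero, R) = g(B, succ(U)).
Decompose leaf/1: succ(succ(B)) = succ(U).
Decompose succ/1: succ(B) = U.
Bind U := succ(B); substituting into the remaining equation gives: g(zero, R) = g(B, succ(succ(B))).
Decompose g/2: zero = B,  R = succ(succ(B)).
Bind B := zero; substituting into the remaining equation gives: R = succ(succ(zero)). Substituting into the earlier binding gives U := succ(zero).
Bind R := succ(succ(zero)).
No equations remain and no clash or occurs-check failure arose, so a unifier exists.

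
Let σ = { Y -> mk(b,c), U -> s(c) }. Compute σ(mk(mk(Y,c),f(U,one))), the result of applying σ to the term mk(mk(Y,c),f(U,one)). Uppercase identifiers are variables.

Replace each occurrence of Y with mk(b,c).
Replace each occurrence of U with s(c).
Result: mk(mk(mk(b,c),c),f(s(c),one)).

mk(mk(mk(b,c),c),f(s(c),one))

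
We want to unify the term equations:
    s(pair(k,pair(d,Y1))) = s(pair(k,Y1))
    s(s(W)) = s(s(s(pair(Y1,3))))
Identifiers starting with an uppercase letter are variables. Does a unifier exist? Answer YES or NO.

NO

Decompose s/1: pair(k,pair(d,Y1)) = pair(k,Y1).
Decompose pair/2: k = k,  pair(d,Y1) = Y1.
Delete trivial equation k = k.
Occurs check fails: Y1 occurs in pair(d,Y1); the equation Y1 = pair(d,Y1) has no finite solution.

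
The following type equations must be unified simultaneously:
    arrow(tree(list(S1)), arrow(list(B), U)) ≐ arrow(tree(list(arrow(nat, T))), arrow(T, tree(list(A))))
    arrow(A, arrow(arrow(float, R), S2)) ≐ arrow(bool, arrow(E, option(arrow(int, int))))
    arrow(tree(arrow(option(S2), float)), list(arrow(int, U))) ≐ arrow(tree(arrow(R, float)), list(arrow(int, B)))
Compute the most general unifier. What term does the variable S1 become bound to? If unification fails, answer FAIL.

Decompose arrow/2: tree(list(S1)) ≐ tree(list(arrow(nat, T))),  arrow(list(B), U) ≐ arrow(T, tree(list(A))).
Decompose tree/1: list(S1) ≐ list(arrow(nat, T)).
Decompose list/1: S1 ≐ arrow(nat, T).
Bind S1 := arrow(nat, T); no other remaining equation mentions S1.
Decompose arrow/2: list(B) ≐ T,  U ≐ tree(list(A)).
Bind T := list(B); no other remaining equation mentions T. Substituting into the earlier binding gives S1 := arrow(nat, list(B)).
Bind U := tree(list(A)); substituting into the one remaining equation that mentions U gives: arrow(tree(arrow(option(S2), float)), list(arrow(int, tree(list(A))))) ≐ arrow(tree(arrow(R, float)), list(arrow(int, B))).
Decompose arrow/2: A ≐ bool,  arrow(arrow(float, R), S2) ≐ arrow(E, option(arrow(int, int))).
Bind A := bool; substituting into the one remaining equation that mentions A gives: arrow(tree(arrow(option(S2), float)), list(arrow(int, tree(list(bool))))) ≐ arrow(tree(arrow(R, float)), list(arrow(int, B))). Substituting into the earlier binding gives U := tree(list(bool)).
Decompose arrow/2: arrow(float, R) ≐ E,  S2 ≐ option(arrow(int, int)).
Bind E := arrow(float, R); no other remaining equation mentions E.
Bind S2 := option(arrow(int, int)); substituting into the remaining equation gives: arrow(tree(arrow(option(option(arrow(int, int))), float)), list(arrow(int, tree(list(bool))))) ≐ arrow(tree(arrow(R, float)), list(arrow(int, B))).
Decompose arrow/2: tree(arrow(option(option(arrow(int, int))), float)) ≐ tree(arrow(R, float)),  list(arrow(int, tree(list(bool)))) ≐ list(arrow(int, B)).
Decompose tree/1: arrow(option(option(arrow(int, int))), float) ≐ arrow(R, float).
Decompose arrow/2: option(option(arrow(int, int))) ≐ R,  float ≐ float.
Bind R := option(option(arrow(int, int))); no other remaining equation mentions R. Substituting into the earlier binding gives E := arrow(float, option(option(arrow(int, int)))).
Delete trivial equation float ≐ float.
Decompose list/1: arrow(int, tree(list(bool))) ≐ arrow(int, B).
Decompose arrow/2: int ≐ int,  tree(list(bool)) ≐ B.
Delete trivial equation int ≐ int.
Bind B := tree(list(bool)). Substituting into the earlier bindings gives S1 := arrow(nat, list(tree(list(bool)))), T := list(tree(list(bool))).
MGU = { S1 := arrow(nat, list(tree(list(bool)))), T := list(tree(list(bool))), U := tree(list(bool)), A := bool, E := arrow(float, option(option(arrow(int, int)))), S2 := option(arrow(int, int)), R := option(option(arrow(int, int))), B := tree(list(bool)) }, so S1 := arrow(nat, list(tree(list(bool)))).

arrow(nat, list(tree(list(bool))))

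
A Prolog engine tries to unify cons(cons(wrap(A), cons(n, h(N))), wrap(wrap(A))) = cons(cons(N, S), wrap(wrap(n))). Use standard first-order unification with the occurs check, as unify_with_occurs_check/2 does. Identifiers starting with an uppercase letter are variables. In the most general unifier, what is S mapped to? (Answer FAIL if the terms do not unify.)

cons(n, h(wrap(n)))

Decompose cons/2: cons(wrap(A), cons(n, h(N))) = cons(N, S),  wrap(wrap(A)) = wrap(wrap(n)).
Decompose cons/2: wrap(A) = N,  cons(n, h(N)) = S.
Bind N := wrap(A); substituting into the one remaining equation that mentions N gives: cons(n, h(wrap(A))) = S.
Bind S := cons(n, h(wrap(A))); no other remaining equation mentions S.
Decompose wrap/1: wrap(A) = wrap(n).
Decompose wrap/1: A = n.
Bind A := n. Substituting into the earlier bindings gives N := wrap(n), S := cons(n, h(wrap(n))).
MGU = { N ↦ wrap(n), S ↦ cons(n, h(wrap(n))), A ↦ n }, so S ↦ cons(n, h(wrap(n))).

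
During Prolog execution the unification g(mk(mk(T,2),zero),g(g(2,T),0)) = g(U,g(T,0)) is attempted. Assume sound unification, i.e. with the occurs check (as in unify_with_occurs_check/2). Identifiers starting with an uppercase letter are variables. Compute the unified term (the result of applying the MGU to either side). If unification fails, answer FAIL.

Decompose g/2: mk(mk(T,2),zero) = U,  g(g(2,T),0) = g(T,0).
Bind U := mk(mk(T,2),zero); no other remaining equation mentions U.
Decompose g/2: g(2,T) = T,  0 = 0.
Occurs check fails: T occurs in g(2,T); the equation T = g(2,T) has no finite solution.

FAIL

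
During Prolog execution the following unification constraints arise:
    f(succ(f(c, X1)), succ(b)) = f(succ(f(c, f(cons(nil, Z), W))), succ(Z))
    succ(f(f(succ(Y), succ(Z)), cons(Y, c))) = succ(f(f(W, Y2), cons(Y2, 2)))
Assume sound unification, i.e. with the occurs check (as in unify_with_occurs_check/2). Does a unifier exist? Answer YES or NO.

Decompose f/2: succ(f(c, X1)) = succ(f(c, f(cons(nil, Z), W))),  succ(b) = succ(Z).
Decompose succ/1: f(c, X1) = f(c, f(cons(nil, Z), W)).
Decompose f/2: c = c,  X1 = f(cons(nil, Z), W).
Delete trivial equation c = c.
Bind X1 := f(cons(nil, Z), W); no other remaining equation mentions X1.
Decompose succ/1: b = Z.
Bind Z := b; substituting into the remaining equation gives: succ(f(f(succ(Y), succ(b)), cons(Y, c))) = succ(f(f(W, Y2), cons(Y2, 2))). Substituting into the earlier binding gives X1 := f(cons(nil, b), W).
Decompose succ/1: f(f(succ(Y), succ(b)), cons(Y, c)) = f(f(W, Y2), cons(Y2, 2)).
Decompose f/2: f(succ(Y), succ(b)) = f(W, Y2),  cons(Y, c) = cons(Y2, 2).
Decompose f/2: succ(Y) = W,  succ(b) = Y2.
Bind W := succ(Y); no other remaining equation mentions W. Substituting into the earlier binding gives X1 := f(cons(nil, b), succ(Y)).
Bind Y2 := succ(b); substituting into the remaining equation gives: cons(Y, c) = cons(succ(b), 2).
Decompose cons/2: Y = succ(b),  c = 2.
Bind Y := succ(b); no other remaining equation mentions Y. Substituting into the earlier bindings gives X1 := f(cons(nil, b), succ(succ(b))), W := succ(succ(b)).
Clash: constants c and 2 differ; no unifier exists.

NO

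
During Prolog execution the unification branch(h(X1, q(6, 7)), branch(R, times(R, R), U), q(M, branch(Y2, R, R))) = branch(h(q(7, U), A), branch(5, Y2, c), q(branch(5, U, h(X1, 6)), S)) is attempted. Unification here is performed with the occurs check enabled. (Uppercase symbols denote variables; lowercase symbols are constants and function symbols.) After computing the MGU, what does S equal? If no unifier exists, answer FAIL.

branch(times(5, 5), 5, 5)

Decompose branch/3: h(X1, q(6, 7)) = h(q(7, U), A),  branch(R, times(R, R), U) = branch(5, Y2, c),  q(M, branch(Y2, R, R)) = q(branch(5, U, h(X1, 6)), S).
Decompose h/2: X1 = q(7, U),  q(6, 7) = A.
Bind X1 := q(7, U); substituting into the one remaining equation that mentions X1 gives: q(M, branch(Y2, R, R)) = q(branch(5, U, h(q(7, U), 6)), S).
Bind A := q(6, 7); no other remaining equation mentions A.
Decompose branch/3: R = 5,  times(R, R) = Y2,  U = c.
Bind R := 5; substituting into the 2 remaining equations that mention R gives: times(5, 5) = Y2,  q(M, branch(Y2, 5, 5)) = q(branch(5, U, h(q(7, U), 6)), S).
Bind Y2 := times(5, 5); substituting into the one remaining equation that mentions Y2 gives: q(M, branch(times(5, 5), 5, 5)) = q(branch(5, U, h(q(7, U), 6)), S).
Bind U := c; substituting into the remaining equation gives: q(M, branch(times(5, 5), 5, 5)) = q(branch(5, c, h(q(7, c), 6)), S). Substituting into the earlier binding gives X1 := q(7, c).
Decompose q/2: M = branch(5, c, h(q(7, c), 6)),  branch(times(5, 5), 5, 5) = S.
Bind M := branch(5, c, h(q(7, c), 6)); no other remaining equation mentions M.
Bind S := branch(times(5, 5), 5, 5).
MGU = { X1 = q(7, c), A = q(6, 7), R = 5, Y2 = times(5, 5), U = c, M = branch(5, c, h(q(7, c), 6)), S = branch(times(5, 5), 5, 5) }, so S = branch(times(5, 5), 5, 5).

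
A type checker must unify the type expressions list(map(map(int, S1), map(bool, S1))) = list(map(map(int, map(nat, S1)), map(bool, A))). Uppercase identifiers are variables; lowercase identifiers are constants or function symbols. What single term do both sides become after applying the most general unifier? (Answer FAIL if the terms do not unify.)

Decompose list/1: map(map(int, S1), map(bool, S1)) = map(map(int, map(nat, S1)), map(bool, A)).
Decompose map/2: map(int, S1) = map(int, map(nat, S1)),  map(bool, S1) = map(bool, A).
Decompose map/2: int = int,  S1 = map(nat, S1).
Delete trivial equation int = int.
Occurs check fails: S1 occurs in map(nat, S1); the equation S1 = map(nat, S1) has no finite solution.

FAIL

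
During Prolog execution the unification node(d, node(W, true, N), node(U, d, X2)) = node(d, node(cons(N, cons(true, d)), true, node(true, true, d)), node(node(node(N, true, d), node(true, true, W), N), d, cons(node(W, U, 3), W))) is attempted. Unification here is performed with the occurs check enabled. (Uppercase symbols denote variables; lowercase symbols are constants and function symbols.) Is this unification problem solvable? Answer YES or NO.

Decompose node/3: d = d,  node(W, true, N) = node(cons(N, cons(true, d)), true, node(true, true, d)),  node(U, d, X2) = node(node(node(N, true, d), node(true, true, W), N), d, cons(node(W, U, 3), W)).
Delete trivial equation d = d.
Decompose node/3: W = cons(N, cons(true, d)),  true = true,  N = node(true, true, d).
Bind W := cons(N, cons(true, d)); substituting into the one remaining equation that mentions W gives: node(U, d, X2) = node(node(node(N, true, d), node(true, true, cons(N, cons(true, d))), N), d, cons(node(cons(N, cons(true, d)), U, 3), cons(N, cons(true, d)))).
Delete trivial equation true = true.
Bind N := node(true, true, d); substituting into the remaining equation gives: node(U, d, X2) = node(node(node(node(true, true, d), true, d), node(true, true, cons(node(true, true, d), cons(true, d))), node(true, true, d)), d, cons(node(cons(node(true, true, d), cons(true, d)), U, 3), cons(node(true, true, d), cons(true, d)))). Substituting into the earlier binding gives W := cons(node(true, true, d), cons(true, d)).
Decompose node/3: U = node(node(node(true, true, d), true, d), node(true, true, cons(node(true, true, d), cons(true, d))), node(true, true, d)),  d = d,  X2 = cons(node(cons(node(true, true, d), cons(true, d)), U, 3), cons(node(true, true, d), cons(true, d))).
Bind U := node(node(node(true, true, d), true, d), node(true, true, cons(node(true, true, d), cons(true, d))), node(true, true, d)); substituting into the one remaining equation that mentions U gives: X2 = cons(node(cons(node(true, true, d), cons(true, d)), node(node(node(true, true, d), true, d), node(true, true, cons(node(true, true, d), cons(true, d))), node(true, true, d)), 3), cons(node(true, true, d), cons(true, d))).
Delete trivial equation d = d.
Bind X2 := cons(node(cons(node(true, true, d), cons(true, d)), node(node(node(true, true, d), true, d), node(true, true, cons(node(true, true, d), cons(true, d))), node(true, true, d)), 3), cons(node(true, true, d), cons(true, d))).
No equations remain and no clash or occurs-check failure arose, so a unifier exists.

YES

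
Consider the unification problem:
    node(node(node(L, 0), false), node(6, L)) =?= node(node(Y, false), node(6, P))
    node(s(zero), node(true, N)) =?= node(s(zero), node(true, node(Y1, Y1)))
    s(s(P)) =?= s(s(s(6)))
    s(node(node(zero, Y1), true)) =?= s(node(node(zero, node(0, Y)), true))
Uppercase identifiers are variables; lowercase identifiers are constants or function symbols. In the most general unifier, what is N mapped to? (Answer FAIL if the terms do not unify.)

Decompose node/2: node(node(L, 0), false) =?= node(Y, false),  node(6, L) =?= node(6, P).
Decompose node/2: node(L, 0) =?= Y,  false =?= false.
Bind Y := node(L, 0); substituting into the one remaining equation that mentions Y gives: s(node(node(zero, Y1), true)) =?= s(node(node(zero, node(0, node(L, 0))), true)).
Delete trivial equation false =?= false.
Decompose node/2: 6 =?= 6,  L =?= P.
Delete trivial equation 6 =?= 6.
Bind L := P; substituting into the one remaining equation that mentions L gives: s(node(node(zero, Y1), true)) =?= s(node(node(zero, node(0, node(P, 0))), true)). Substituting into the earlier binding gives Y := node(P, 0).
Decompose node/2: s(zero) =?= s(zero),  node(true, N) =?= node(true, node(Y1, Y1)).
Delete trivial equation s(zero) =?= s(zero).
Decompose node/2: true =?= true,  N =?= node(Y1, Y1).
Delete trivial equation true =?= true.
Bind N := node(Y1, Y1); no other remaining equation mentions N.
Decompose s/1: s(P) =?= s(s(6)).
Decompose s/1: P =?= s(6).
Bind P := s(6); substituting into the remaining equation gives: s(node(node(zero, Y1), true)) =?= s(node(node(zero, node(0, node(s(6), 0))), true)). Substituting into the earlier bindings gives Y := node(s(6), 0), L := s(6).
Decompose s/1: node(node(zero, Y1), true) =?= node(node(zero, node(0, node(s(6), 0))), true).
Decompose node/2: node(zero, Y1) =?= node(zero, node(0, node(s(6), 0))),  true =?= true.
Decompose node/2: zero =?= zero,  Y1 =?= node(0, node(s(6), 0)).
Delete trivial equation zero =?= zero.
Bind Y1 := node(0, node(s(6), 0)); no other remaining equation mentions Y1. Substituting into the earlier binding gives N := node(node(0, node(s(6), 0)), node(0, node(s(6), 0))).
Delete trivial equation true =?= true.
MGU = { Y -> node(s(6), 0), L -> s(6), N -> node(node(0, node(s(6), 0)), node(0, node(s(6), 0))), P -> s(6), Y1 -> node(0, node(s(6), 0)) }, so N -> node(node(0, node(s(6), 0)), node(0, node(s(6), 0))).

node(node(0, node(s(6), 0)), node(0, node(s(6), 0)))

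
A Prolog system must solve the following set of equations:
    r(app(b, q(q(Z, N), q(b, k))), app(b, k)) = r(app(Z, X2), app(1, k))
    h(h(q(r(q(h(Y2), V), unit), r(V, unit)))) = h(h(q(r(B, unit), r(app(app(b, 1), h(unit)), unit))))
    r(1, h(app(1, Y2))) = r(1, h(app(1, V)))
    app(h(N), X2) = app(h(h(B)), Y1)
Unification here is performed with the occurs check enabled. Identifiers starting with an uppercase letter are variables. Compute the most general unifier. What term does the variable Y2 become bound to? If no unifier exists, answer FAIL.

Decompose r/2: app(b, q(q(Z, N), q(b, k))) = app(Z, X2),  app(b, k) = app(1, k).
Decompose app/2: b = Z,  q(q(Z, N), q(b, k)) = X2.
Bind Z := b; substituting into the one remaining equation that mentions Z gives: q(q(b, N), q(b, k)) = X2.
Bind X2 := q(q(b, N), q(b, k)); substituting into the one remaining equation that mentions X2 gives: app(h(N), q(q(b, N), q(b, k))) = app(h(h(B)), Y1).
Decompose app/2: b = 1,  k = k.
Clash: constants b and 1 differ; no unifier exists.

FAIL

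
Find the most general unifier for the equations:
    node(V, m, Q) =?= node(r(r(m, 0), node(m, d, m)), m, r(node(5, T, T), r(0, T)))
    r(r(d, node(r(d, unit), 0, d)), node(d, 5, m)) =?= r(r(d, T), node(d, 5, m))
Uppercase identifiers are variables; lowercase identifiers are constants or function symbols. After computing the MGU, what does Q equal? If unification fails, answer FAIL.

r(node(5, node(r(d, unit), 0, d), node(r(d, unit), 0, d)), r(0, node(r(d, unit), 0, d)))

Decompose node/3: V =?= r(r(m, 0), node(m, d, m)),  m =?= m,  Q =?= r(node(5, T, T), r(0, T)).
Bind V := r(r(m, 0), node(m, d, m)); no other remaining equation mentions V.
Delete trivial equation m =?= m.
Bind Q := r(node(5, T, T), r(0, T)); no other remaining equation mentions Q.
Decompose r/2: r(d, node(r(d, unit), 0, d)) =?= r(d, T),  node(d, 5, m) =?= node(d, 5, m).
Decompose r/2: d =?= d,  node(r(d, unit), 0, d) =?= T.
Delete trivial equation d =?= d.
Bind T := node(r(d, unit), 0, d); no other remaining equation mentions T. Substituting into the earlier binding gives Q := r(node(5, node(r(d, unit), 0, d), node(r(d, unit), 0, d)), r(0, node(r(d, unit), 0, d))).
Delete trivial equation node(d, 5, m) =?= node(d, 5, m).
MGU = { V -> r(r(m, 0), node(m, d, m)), Q -> r(node(5, node(r(d, unit), 0, d), node(r(d, unit), 0, d)), r(0, node(r(d, unit), 0, d))), T -> node(r(d, unit), 0, d) }, so Q -> r(node(5, node(r(d, unit), 0, d), node(r(d, unit), 0, d)), r(0, node(r(d, unit), 0, d))).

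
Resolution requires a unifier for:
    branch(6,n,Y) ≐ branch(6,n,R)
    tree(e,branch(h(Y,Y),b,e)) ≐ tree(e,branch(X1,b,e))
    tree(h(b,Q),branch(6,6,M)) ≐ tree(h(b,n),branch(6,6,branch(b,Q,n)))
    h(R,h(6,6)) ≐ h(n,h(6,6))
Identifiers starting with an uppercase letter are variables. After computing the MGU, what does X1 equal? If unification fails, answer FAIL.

Decompose branch/3: 6 ≐ 6,  n ≐ n,  Y ≐ R.
Delete trivial equation 6 ≐ 6.
Delete trivial equation n ≐ n.
Bind Y := R; substituting into the one remaining equation that mentions Y gives: tree(e,branch(h(R,R),b,e)) ≐ tree(e,branch(X1,b,e)).
Decompose tree/2: e ≐ e,  branch(h(R,R),b,e) ≐ branch(X1,b,e).
Delete trivial equation e ≐ e.
Decompose branch/3: h(R,R) ≐ X1,  b ≐ b,  e ≐ e.
Bind X1 := h(R,R); no other remaining equation mentions X1.
Delete trivial equation b ≐ b.
Delete trivial equation e ≐ e.
Decompose tree/2: h(b,Q) ≐ h(b,n),  branch(6,6,M) ≐ branch(6,6,branch(b,Q,n)).
Decompose h/2: b ≐ b,  Q ≐ n.
Delete trivial equation b ≐ b.
Bind Q := n; substituting into the one remaining equation that mentions Q gives: branch(6,6,M) ≐ branch(6,6,branch(b,n,n)).
Decompose branch/3: 6 ≐ 6,  6 ≐ 6,  M ≐ branch(b,n,n).
Delete trivial equation 6 ≐ 6.
Delete trivial equation 6 ≐ 6.
Bind M := branch(b,n,n); no other remaining equation mentions M.
Decompose h/2: R ≐ n,  h(6,6) ≐ h(6,6).
Bind R := n; no other remaining equation mentions R. Substituting into the earlier bindings gives Y := n, X1 := h(n,n).
Delete trivial equation h(6,6) ≐ h(6,6).
MGU = { Y ↦ n, X1 ↦ h(n,n), Q ↦ n, M ↦ branch(b,n,n), R ↦ n }, so X1 ↦ h(n,n).

h(n,n)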